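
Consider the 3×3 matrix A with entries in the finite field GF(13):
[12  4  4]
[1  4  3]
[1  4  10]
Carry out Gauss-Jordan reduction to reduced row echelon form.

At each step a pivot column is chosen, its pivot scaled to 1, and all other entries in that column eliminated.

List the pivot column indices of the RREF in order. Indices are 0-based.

pivot columns: 0, 1, 2

pivot(0,0)=12: scale R0 → (1, 9, 9)
  clear (1,0): R1 −= (1)R0 → (0, 8, 7)
  clear (2,0): R2 −= (1)R0 → (0, 8, 1)
pivot(1,1)=8: scale R1 → (0, 1, 9)
  clear (0,1): R0 −= (9)R1 → (1, 0, 6)
  clear (2,1): R2 −= (8)R1 → (0, 0, 7)
pivot(2,2)=7: scale R2 → (0, 0, 1)
  clear (0,2): R0 −= (6)R2 → (1, 0, 0)
  clear (1,2): R1 −= (9)R2 → (0, 1, 0)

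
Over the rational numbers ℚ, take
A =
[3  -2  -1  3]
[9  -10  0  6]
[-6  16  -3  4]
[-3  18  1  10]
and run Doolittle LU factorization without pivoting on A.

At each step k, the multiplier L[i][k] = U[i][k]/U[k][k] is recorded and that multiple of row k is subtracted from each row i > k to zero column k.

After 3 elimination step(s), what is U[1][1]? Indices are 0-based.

k=0: U[0][0]=3
  eliminate (1,0): mult=3, new row 1: (0, -4, 3, -3); set L[1][0]=3
  eliminate (2,0): mult=-2, new row 2: (0, 12, -5, 10); set L[2][0]=-2
  eliminate (3,0): mult=-1, new row 3: (0, 16, 0, 13); set L[3][0]=-1
k=1: U[1][1]=-4
  eliminate (2,1): mult=-3, new row 2: (0, 0, 4, 1); set L[2][1]=-3
  eliminate (3,1): mult=-4, new row 3: (0, 0, 12, 1); set L[3][1]=-4
k=2: U[2][2]=4
  eliminate (3,2): mult=3, new row 3: (0, 0, 0, -2); set L[3][2]=3

U[1][1] = -4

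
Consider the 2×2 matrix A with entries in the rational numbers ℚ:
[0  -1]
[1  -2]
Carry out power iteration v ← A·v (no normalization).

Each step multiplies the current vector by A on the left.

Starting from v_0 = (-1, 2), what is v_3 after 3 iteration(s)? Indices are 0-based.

v_3 = (-8, -11)

v_0 = (-1, 2).
v_1 = A·v_0 = (-2, -5).
v_2 = A·v_1 = (5, 8).
v_3 = A·v_2 = (-8, -11).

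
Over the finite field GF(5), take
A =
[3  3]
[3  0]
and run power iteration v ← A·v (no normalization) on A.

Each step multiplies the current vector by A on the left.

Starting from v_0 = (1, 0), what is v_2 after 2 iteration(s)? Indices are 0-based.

v_2 = (3, 4)

v_0 = (1, 0).
v_1 = A·v_0 = (3, 3).
v_2 = A·v_1 = (3, 4).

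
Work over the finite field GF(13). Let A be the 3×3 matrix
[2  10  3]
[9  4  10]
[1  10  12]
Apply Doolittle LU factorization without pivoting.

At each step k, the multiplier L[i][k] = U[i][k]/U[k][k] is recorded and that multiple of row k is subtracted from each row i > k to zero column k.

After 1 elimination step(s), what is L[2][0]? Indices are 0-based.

k=0: U[0][0]=2
  eliminate (1,0): mult=11, new row 1: (0, 11, 3); set L[1][0]=11
  eliminate (2,0): mult=7, new row 2: (0, 5, 4); set L[2][0]=7

L[2][0] = 7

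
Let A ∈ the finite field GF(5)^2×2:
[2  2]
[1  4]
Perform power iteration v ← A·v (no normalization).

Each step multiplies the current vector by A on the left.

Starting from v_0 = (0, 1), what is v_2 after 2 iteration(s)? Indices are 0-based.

v_0 = (0, 1).
v_1 = A·v_0 = (2, 4).
v_2 = A·v_1 = (2, 3).

v_2 = (2, 3)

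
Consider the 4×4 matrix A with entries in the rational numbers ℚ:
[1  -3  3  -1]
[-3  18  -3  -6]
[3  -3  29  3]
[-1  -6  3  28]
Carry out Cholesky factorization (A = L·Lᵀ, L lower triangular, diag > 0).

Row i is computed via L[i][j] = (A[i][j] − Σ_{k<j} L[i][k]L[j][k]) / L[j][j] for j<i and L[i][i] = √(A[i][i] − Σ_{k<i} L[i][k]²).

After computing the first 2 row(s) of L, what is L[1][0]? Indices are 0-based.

Step 1: L[0][0] = √(1) = 1.
  L[1][0] = (-3) / L[0][0] = -3.
Step 2: L[1][1] = √(9) = 3.

L[1][0] = -3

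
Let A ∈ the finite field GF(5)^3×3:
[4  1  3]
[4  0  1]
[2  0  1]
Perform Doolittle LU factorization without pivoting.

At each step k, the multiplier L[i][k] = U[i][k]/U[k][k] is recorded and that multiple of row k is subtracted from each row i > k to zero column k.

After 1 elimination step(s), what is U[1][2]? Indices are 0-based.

U[1][2] = 3

[col 0] pivot 4
  R1 -= 1*R0 → (0, 4, 3)  (L[1][0] := 1)
  R2 -= 3*R0 → (0, 2, 2)  (L[2][0] := 3)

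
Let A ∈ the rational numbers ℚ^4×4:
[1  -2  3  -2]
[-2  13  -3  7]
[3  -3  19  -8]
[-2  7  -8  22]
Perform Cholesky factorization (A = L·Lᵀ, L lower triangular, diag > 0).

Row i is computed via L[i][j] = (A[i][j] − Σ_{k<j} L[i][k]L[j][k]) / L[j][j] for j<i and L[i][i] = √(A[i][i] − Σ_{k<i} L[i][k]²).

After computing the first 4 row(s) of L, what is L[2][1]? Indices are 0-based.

Step 1: L[0][0] = √(1) = 1.
  L[1][0] = (-2) / L[0][0] = -2.
Step 2: L[1][1] = √(9) = 3.
  L[2][0] = (3) / L[0][0] = 3.
  L[2][1] = (3) / L[1][1] = 1.
Step 3: L[2][2] = √(9) = 3.
  L[3][0] = (-2) / L[0][0] = -2.
  L[3][1] = (3) / L[1][1] = 1.
  L[3][2] = (-3) / L[2][2] = -1.
Step 4: L[3][3] = √(16) = 4.

L[2][1] = 1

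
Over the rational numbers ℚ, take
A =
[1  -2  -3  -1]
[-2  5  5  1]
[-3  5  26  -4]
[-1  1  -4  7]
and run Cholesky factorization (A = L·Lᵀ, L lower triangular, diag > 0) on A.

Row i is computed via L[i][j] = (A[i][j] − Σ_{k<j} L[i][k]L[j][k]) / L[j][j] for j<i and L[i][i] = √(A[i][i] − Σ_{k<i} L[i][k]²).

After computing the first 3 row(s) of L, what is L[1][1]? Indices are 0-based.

L[1][1] = 1

Step 1: L[0][0] = √(1) = 1.
  L[1][0] = (-2) / L[0][0] = -2.
Step 2: L[1][1] = √(1) = 1.
  L[2][0] = (-3) / L[0][0] = -3.
  L[2][1] = (-1) / L[1][1] = -1.
Step 3: L[2][2] = √(16) = 4.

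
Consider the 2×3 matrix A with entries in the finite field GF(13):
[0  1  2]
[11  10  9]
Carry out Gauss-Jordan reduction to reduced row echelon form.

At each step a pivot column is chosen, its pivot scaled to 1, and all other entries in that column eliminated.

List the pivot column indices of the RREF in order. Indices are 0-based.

pivot(0,0): swap R0↔R1
pivot(0,0)=11: scale R0 → (1, 8, 2)
pivot(1,1)=1: scale R1 → (0, 1, 2)
  clear (0,1): R0 −= (8)R1 → (1, 0, 12)

pivot columns: 0, 1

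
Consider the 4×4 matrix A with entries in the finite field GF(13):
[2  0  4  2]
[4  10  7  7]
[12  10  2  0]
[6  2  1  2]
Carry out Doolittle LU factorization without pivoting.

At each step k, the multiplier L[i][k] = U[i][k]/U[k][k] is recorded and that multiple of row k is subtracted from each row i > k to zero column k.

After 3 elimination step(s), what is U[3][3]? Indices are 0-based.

U[3][3] = 2

[col 0] pivot 2
  R1 -= 2*R0 → (0, 10, 12, 3)  (L[1][0] := 2)
  R2 -= 6*R0 → (0, 10, 4, 1)  (L[2][0] := 6)
  R3 -= 3*R0 → (0, 2, 2, 9)  (L[3][0] := 3)
[col 1] pivot 10
  R2 -= 1*R1 → (0, 0, 5, 11)  (L[2][1] := 1)
  R3 -= 8*R1 → (0, 0, 10, 11)  (L[3][1] := 8)
[col 2] pivot 5
  R3 -= 2*R2 → (0, 0, 0, 2)  (L[3][2] := 2)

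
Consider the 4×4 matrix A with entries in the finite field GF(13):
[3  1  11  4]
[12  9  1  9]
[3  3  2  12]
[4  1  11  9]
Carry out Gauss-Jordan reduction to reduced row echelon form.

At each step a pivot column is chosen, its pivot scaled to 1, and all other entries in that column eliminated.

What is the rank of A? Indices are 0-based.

pivot(0,0)=3: scale R0 → (1, 9, 8, 10)
  clear (1,0): R1 −= (12)R0 → (0, 5, 9, 6)
  clear (2,0): R2 −= (3)R0 → (0, 2, 4, 8)
  clear (3,0): R3 −= (4)R0 → (0, 4, 5, 8)
pivot(1,1)=5: scale R1 → (0, 1, 7, 9)
  clear (0,1): R0 −= (9)R1 → (1, 0, 10, 7)
  clear (2,1): R2 −= (2)R1 → (0, 0, 3, 3)
  clear (3,1): R3 −= (4)R1 → (0, 0, 3, 11)
pivot(2,2)=3: scale R2 → (0, 0, 1, 1)
  clear (0,2): R0 −= (10)R2 → (1, 0, 0, 10)
  clear (1,2): R1 −= (7)R2 → (0, 1, 0, 2)
  clear (3,2): R3 −= (3)R2 → (0, 0, 0, 8)
pivot(3,3)=8: scale R3 → (0, 0, 0, 1)
  clear (0,3): R0 −= (10)R3 → (1, 0, 0, 0)
  clear (1,3): R1 −= (2)R3 → (0, 1, 0, 0)
  clear (2,3): R2 −= (1)R3 → (0, 0, 1, 0)

rank = 4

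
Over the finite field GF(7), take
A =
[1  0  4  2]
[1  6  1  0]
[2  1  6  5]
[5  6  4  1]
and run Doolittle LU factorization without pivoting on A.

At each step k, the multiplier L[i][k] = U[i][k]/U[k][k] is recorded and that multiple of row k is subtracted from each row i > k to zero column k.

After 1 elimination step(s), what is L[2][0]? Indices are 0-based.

L[2][0] = 2

[col 0] pivot 1
  R1 -= 1*R0 → (0, 6, 4, 5)  (L[1][0] := 1)
  R2 -= 2*R0 → (0, 1, 5, 1)  (L[2][0] := 2)
  R3 -= 5*R0 → (0, 6, 5, 5)  (L[3][0] := 5)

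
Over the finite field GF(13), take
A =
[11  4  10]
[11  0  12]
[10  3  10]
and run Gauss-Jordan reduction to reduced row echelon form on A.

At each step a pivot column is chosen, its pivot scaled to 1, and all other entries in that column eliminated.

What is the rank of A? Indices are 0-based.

rank = 2

pivot(0,0)=11: scale R0 → (1, 11, 8)
  clear (1,0): R1 −= (11)R0 → (0, 9, 2)
  clear (2,0): R2 −= (10)R0 → (0, 10, 8)
pivot(1,1)=9: scale R1 → (0, 1, 6)
  clear (0,1): R0 −= (11)R1 → (1, 0, 7)
  clear (2,1): R2 −= (10)R1 → (0, 0, 0)
col 2: no nonzero at/below row 2; advance.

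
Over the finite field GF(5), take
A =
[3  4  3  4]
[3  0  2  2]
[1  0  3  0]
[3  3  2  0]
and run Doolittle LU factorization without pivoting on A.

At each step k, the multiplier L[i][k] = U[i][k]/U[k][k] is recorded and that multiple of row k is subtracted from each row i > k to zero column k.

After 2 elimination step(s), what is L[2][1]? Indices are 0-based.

[col 0] pivot 3
  R1 -= 1*R0 → (0, 1, 4, 3)  (L[1][0] := 1)
  R2 -= 2*R0 → (0, 2, 2, 2)  (L[2][0] := 2)
  R3 -= 1*R0 → (0, 4, 4, 1)  (L[3][0] := 1)
[col 1] pivot 1
  R2 -= 2*R1 → (0, 0, 4, 1)  (L[2][1] := 2)
  R3 -= 4*R1 → (0, 0, 3, 4)  (L[3][1] := 4)

L[2][1] = 2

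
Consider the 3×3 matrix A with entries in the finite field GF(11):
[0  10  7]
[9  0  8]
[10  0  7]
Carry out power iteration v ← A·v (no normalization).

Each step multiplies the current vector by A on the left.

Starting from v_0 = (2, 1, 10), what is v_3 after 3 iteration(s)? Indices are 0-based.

v_3 = (1, 3, 7)

v_0 = (2, 1, 10).
v_1 = A·v_0 = (3, 10, 2).
v_2 = A·v_1 = (4, 10, 0).
v_3 = A·v_2 = (1, 3, 7).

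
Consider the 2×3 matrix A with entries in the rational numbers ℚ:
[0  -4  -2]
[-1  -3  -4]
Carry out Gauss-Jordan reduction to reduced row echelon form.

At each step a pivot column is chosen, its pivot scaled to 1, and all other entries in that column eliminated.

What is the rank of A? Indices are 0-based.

rank = 2

pivot(0,0): swap R0↔R1
pivot(0,0)=-1: scale R0 → (1, 3, 4)
pivot(1,1)=-4: scale R1 → (0, 1, 1/2)
  clear (0,1): R0 −= (3)R1 → (1, 0, 5/2)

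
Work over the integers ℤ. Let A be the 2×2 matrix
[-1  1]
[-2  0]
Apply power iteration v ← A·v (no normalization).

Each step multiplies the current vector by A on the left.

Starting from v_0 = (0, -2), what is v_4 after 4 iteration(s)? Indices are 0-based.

v_0 = (0, -2).
v_1 = A·v_0 = (-2, 0).
v_2 = A·v_1 = (2, 4).
v_3 = A·v_2 = (2, -4).
v_4 = A·v_3 = (-6, -4).

v_4 = (-6, -4)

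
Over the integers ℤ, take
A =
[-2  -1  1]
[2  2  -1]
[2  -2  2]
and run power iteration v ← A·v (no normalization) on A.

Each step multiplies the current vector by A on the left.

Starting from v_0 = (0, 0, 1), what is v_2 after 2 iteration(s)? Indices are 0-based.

v_0 = (0, 0, 1).
v_1 = A·v_0 = (1, -1, 2).
v_2 = A·v_1 = (1, -2, 8).

v_2 = (1, -2, 8)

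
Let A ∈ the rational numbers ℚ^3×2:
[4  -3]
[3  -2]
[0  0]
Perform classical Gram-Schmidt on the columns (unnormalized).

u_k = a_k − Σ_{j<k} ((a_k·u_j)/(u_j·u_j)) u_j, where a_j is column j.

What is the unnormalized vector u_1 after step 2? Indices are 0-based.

Step 1: u_0 = a_0 = (4, 3, 0).
Step 2: u_1 = a_1 − (-18/25)·u_0 = (-3/25, 4/25, 0).

u_1 = (-3/25, 4/25, 0)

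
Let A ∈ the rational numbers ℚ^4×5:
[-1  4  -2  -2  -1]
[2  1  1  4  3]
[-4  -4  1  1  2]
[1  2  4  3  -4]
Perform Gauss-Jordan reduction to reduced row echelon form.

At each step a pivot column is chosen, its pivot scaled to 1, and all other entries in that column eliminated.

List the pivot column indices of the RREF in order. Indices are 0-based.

[1] R0 /= -1  ⇒  (1, -4, 2, 2, 1)
     R1 -= 2·R0  ⇒  (0, 9, -3, 0, 1)
     R2 -= -4·R0  ⇒  (0, -20, 9, 9, 6)
     R3 -= 1·R0  ⇒  (0, 6, 2, 1, -5)
[2] R1 /= 9  ⇒  (0, 1, -1/3, 0, 1/9)
     R0 -= -4·R1  ⇒  (1, 0, 2/3, 2, 13/9)
     R2 -= -20·R1  ⇒  (0, 0, 7/3, 9, 74/9)
     R3 -= 6·R1  ⇒  (0, 0, 4, 1, -17/3)
[3] R2 /= 7/3  ⇒  (0, 0, 1, 27/7, 74/21)
     R0 -= 2/3·R2  ⇒  (1, 0, 0, -4/7, -19/21)
     R1 -= -1/3·R2  ⇒  (0, 1, 0, 9/7, 9/7)
     R3 -= 4·R2  ⇒  (0, 0, 0, -101/7, -415/21)
[4] R3 /= -101/7  ⇒  (0, 0, 0, 1, 415/303)
     R0 -= -4/7·R3  ⇒  (1, 0, 0, 0, -37/303)
     R1 -= 9/7·R3  ⇒  (0, 1, 0, 0, -48/101)
     R2 -= 27/7·R3  ⇒  (0, 0, 1, 0, -533/303)

pivot columns: 0, 1, 2, 3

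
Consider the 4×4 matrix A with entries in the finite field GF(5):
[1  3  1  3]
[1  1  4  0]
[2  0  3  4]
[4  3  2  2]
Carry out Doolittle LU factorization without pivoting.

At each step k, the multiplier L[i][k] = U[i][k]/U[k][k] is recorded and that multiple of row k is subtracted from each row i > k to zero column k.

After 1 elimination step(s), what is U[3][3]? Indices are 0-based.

U[3][3] = 0

[col 0] pivot 1
  R1 -= 1*R0 → (0, 3, 3, 2)  (L[1][0] := 1)
  R2 -= 2*R0 → (0, 4, 1, 3)  (L[2][0] := 2)
  R3 -= 4*R0 → (0, 1, 3, 0)  (L[3][0] := 4)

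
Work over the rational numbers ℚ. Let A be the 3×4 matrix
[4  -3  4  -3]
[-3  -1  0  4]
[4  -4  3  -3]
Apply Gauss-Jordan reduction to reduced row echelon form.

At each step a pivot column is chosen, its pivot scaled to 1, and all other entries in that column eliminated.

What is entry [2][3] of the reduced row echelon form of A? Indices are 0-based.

M[2][3] = 7/25

step 1: normalize row 0 (÷4) = (1, -3/4, 1, -3/4)
  row 1: subtract -3×row0 = (0, -13/4, 3, 7/4)
  row 2: subtract 4×row0 = (0, -1, -1, 0)
step 2: normalize row 1 (÷-13/4) = (0, 1, -12/13, -7/13)
  row 0: subtract -3/4×row1 = (1, 0, 4/13, -15/13)
  row 2: subtract -1×row1 = (0, 0, -25/13, -7/13)
step 3: normalize row 2 (÷-25/13) = (0, 0, 1, 7/25)
  row 0: subtract 4/13×row2 = (1, 0, 0, -31/25)
  row 1: subtract -12/13×row2 = (0, 1, 0, -7/25)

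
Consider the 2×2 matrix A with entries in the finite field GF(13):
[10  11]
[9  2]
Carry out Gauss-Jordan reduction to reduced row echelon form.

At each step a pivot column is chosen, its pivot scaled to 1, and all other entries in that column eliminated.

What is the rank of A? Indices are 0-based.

step 1: normalize row 0 (÷10) = (1, 5)
  row 1: subtract 9×row0 = (0, 9)
step 2: normalize row 1 (÷9) = (0, 1)
  row 0: subtract 5×row1 = (1, 0)

rank = 2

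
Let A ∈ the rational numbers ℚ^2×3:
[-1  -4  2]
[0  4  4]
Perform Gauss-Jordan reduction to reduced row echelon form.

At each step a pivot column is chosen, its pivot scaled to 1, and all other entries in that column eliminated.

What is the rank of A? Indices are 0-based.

pivot(0,0)=-1: scale R0 → (1, 4, -2)
pivot(1,1)=4: scale R1 → (0, 1, 1)
  clear (0,1): R0 −= (4)R1 → (1, 0, -6)

rank = 2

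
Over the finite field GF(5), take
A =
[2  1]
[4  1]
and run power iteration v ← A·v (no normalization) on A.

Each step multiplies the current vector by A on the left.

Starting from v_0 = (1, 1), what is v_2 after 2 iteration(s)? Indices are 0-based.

v_0 = (1, 1).
v_1 = A·v_0 = (3, 0).
v_2 = A·v_1 = (1, 2).

v_2 = (1, 2)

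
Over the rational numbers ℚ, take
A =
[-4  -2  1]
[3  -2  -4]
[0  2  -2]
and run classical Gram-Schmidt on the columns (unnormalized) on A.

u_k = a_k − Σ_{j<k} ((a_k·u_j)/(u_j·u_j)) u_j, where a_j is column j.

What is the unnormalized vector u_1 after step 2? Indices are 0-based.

u_1 = (-42/25, -56/25, 2)

Step 1: u_0 = a_0 = (-4, 3, 0).
Step 2: u_1 = a_1 − (2/25)·u_0 = (-42/25, -56/25, 2).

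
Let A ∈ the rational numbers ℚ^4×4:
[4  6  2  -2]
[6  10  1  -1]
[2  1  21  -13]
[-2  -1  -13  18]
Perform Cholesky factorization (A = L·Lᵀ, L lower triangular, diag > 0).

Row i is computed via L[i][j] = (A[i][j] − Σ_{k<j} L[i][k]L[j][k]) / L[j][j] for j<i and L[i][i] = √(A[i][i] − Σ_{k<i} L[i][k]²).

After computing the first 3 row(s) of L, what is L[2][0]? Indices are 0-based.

Step 1: L[0][0] = √(4) = 2.
  L[1][0] = (6) / L[0][0] = 3.
Step 2: L[1][1] = √(1) = 1.
  L[2][0] = (2) / L[0][0] = 1.
  L[2][1] = (-2) / L[1][1] = -2.
Step 3: L[2][2] = √(16) = 4.

L[2][0] = 1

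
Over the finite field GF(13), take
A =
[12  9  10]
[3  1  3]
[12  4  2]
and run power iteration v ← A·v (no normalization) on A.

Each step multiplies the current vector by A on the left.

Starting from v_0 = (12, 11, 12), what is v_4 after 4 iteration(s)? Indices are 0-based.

v_0 = (12, 11, 12).
v_1 = A·v_0 = (12, 5, 4).
v_2 = A·v_1 = (8, 1, 3).
v_3 = A·v_2 = (5, 8, 2).
v_4 = A·v_3 = (9, 3, 5).

v_4 = (9, 3, 5)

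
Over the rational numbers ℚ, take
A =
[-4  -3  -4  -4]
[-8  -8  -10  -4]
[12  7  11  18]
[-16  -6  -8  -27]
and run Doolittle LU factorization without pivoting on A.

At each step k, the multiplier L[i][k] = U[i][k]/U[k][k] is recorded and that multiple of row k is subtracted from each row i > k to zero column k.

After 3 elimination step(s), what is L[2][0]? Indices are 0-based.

[col 0] pivot -4
  R1 -= 2*R0 → (0, -2, -2, 4)  (L[1][0] := 2)
  R2 -= -3*R0 → (0, -2, -1, 6)  (L[2][0] := -3)
  R3 -= 4*R0 → (0, 6, 8, -11)  (L[3][0] := 4)
[col 1] pivot -2
  R2 -= 1*R1 → (0, 0, 1, 2)  (L[2][1] := 1)
  R3 -= -3*R1 → (0, 0, 2, 1)  (L[3][1] := -3)
[col 2] pivot 1
  R3 -= 2*R2 → (0, 0, 0, -3)  (L[3][2] := 2)

L[2][0] = -3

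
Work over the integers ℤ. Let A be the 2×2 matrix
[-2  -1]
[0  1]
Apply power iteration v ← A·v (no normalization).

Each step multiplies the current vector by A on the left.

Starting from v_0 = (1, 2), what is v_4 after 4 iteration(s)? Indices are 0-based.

v_0 = (1, 2).
v_1 = A·v_0 = (-4, 2).
v_2 = A·v_1 = (6, 2).
v_3 = A·v_2 = (-14, 2).
v_4 = A·v_3 = (26, 2).

v_4 = (26, 2)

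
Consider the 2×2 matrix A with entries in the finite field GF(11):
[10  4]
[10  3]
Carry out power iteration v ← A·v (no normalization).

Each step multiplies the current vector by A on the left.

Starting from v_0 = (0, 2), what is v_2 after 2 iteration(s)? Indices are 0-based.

v_0 = (0, 2).
v_1 = A·v_0 = (8, 6).
v_2 = A·v_1 = (5, 10).

v_2 = (5, 10)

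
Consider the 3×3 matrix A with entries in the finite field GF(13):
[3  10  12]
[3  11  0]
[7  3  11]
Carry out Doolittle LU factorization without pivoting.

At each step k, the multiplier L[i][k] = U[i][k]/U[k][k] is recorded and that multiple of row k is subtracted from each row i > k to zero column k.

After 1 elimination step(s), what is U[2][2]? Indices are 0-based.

U[2][2] = 9

[col 0] pivot 3
  R1 -= 1*R0 → (0, 1, 1)  (L[1][0] := 1)
  R2 -= 11*R0 → (0, 10, 9)  (L[2][0] := 11)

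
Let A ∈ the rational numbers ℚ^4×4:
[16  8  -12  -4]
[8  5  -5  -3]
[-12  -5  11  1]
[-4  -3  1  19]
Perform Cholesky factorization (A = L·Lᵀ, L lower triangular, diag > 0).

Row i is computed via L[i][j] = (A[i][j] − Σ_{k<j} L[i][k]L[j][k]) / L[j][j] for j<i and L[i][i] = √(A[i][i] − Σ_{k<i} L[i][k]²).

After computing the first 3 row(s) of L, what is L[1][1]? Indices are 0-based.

L[1][1] = 1

Step 1: L[0][0] = √(16) = 4.
  L[1][0] = (8) / L[0][0] = 2.
Step 2: L[1][1] = √(1) = 1.
  L[2][0] = (-12) / L[0][0] = -3.
  L[2][1] = (1) / L[1][1] = 1.
Step 3: L[2][2] = √(1) = 1.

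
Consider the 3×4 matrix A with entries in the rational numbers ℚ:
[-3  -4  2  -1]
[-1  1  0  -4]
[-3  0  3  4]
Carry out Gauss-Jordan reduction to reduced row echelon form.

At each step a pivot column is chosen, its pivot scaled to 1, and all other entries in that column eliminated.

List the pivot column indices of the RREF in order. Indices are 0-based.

pivot(0,0)=-3: scale R0 → (1, 4/3, -2/3, 1/3)
  clear (1,0): R1 −= (-1)R0 → (0, 7/3, -2/3, -11/3)
  clear (2,0): R2 −= (-3)R0 → (0, 4, 1, 5)
pivot(1,1)=7/3: scale R1 → (0, 1, -2/7, -11/7)
  clear (0,1): R0 −= (4/3)R1 → (1, 0, -2/7, 17/7)
  clear (2,1): R2 −= (4)R1 → (0, 0, 15/7, 79/7)
pivot(2,2)=15/7: scale R2 → (0, 0, 1, 79/15)
  clear (0,2): R0 −= (-2/7)R2 → (1, 0, 0, 59/15)
  clear (1,2): R1 −= (-2/7)R2 → (0, 1, 0, -1/15)

pivot columns: 0, 1, 2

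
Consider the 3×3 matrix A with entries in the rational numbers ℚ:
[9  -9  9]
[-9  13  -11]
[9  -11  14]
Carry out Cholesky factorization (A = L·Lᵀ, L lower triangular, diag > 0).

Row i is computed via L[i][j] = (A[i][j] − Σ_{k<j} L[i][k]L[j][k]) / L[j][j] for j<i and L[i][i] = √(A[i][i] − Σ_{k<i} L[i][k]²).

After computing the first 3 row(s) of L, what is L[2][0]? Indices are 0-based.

Step 1: L[0][0] = √(9) = 3.
  L[1][0] = (-9) / L[0][0] = -3.
Step 2: L[1][1] = √(4) = 2.
  L[2][0] = (9) / L[0][0] = 3.
  L[2][1] = (-2) / L[1][1] = -1.
Step 3: L[2][2] = √(4) = 2.

L[2][0] = 3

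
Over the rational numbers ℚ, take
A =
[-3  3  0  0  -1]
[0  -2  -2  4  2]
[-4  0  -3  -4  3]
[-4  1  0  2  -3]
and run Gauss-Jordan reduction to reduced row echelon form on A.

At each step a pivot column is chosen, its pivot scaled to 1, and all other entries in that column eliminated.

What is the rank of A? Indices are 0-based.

rank = 4

step 1: normalize row 0 (÷-3) = (1, -1, 0, 0, 1/3)
  row 2: subtract -4×row0 = (0, -4, -3, -4, 13/3)
  row 3: subtract -4×row0 = (0, -3, 0, 2, -5/3)
step 2: normalize row 1 (÷-2) = (0, 1, 1, -2, -1)
  row 0: subtract -1×row1 = (1, 0, 1, -2, -2/3)
  row 2: subtract -4×row1 = (0, 0, 1, -12, 1/3)
  row 3: subtract -3×row1 = (0, 0, 3, -4, -14/3)
step 3: normalize row 2 (÷1) = (0, 0, 1, -12, 1/3)
  row 0: subtract 1×row2 = (1, 0, 0, 10, -1)
  row 1: subtract 1×row2 = (0, 1, 0, 10, -4/3)
  row 3: subtract 3×row2 = (0, 0, 0, 32, -17/3)
step 4: normalize row 3 (÷32) = (0, 0, 0, 1, -17/96)
  row 0: subtract 10×row3 = (1, 0, 0, 0, 37/48)
  row 1: subtract 10×row3 = (0, 1, 0, 0, 7/16)
  row 2: subtract -12×row3 = (0, 0, 1, 0, -43/24)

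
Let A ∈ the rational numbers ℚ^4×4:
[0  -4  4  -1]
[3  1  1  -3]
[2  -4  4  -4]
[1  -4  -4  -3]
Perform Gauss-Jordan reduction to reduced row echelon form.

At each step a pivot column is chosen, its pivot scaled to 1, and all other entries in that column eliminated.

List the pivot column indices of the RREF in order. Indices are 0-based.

step 1: exchange rows 0,1
step 1: normalize row 0 (÷3) = (1, 1/3, 1/3, -1)
  row 2: subtract 2×row0 = (0, -14/3, 10/3, -2)
  row 3: subtract 1×row0 = (0, -13/3, -13/3, -2)
step 2: normalize row 1 (÷-4) = (0, 1, -1, 1/4)
  row 0: subtract 1/3×row1 = (1, 0, 2/3, -13/12)
  row 2: subtract -14/3×row1 = (0, 0, -4/3, -5/6)
  row 3: subtract -13/3×row1 = (0, 0, -26/3, -11/12)
step 3: normalize row 2 (÷-4/3) = (0, 0, 1, 5/8)
  row 0: subtract 2/3×row2 = (1, 0, 0, -3/2)
  row 1: subtract -1×row2 = (0, 1, 0, 7/8)
  row 3: subtract -26/3×row2 = (0, 0, 0, 9/2)
step 4: normalize row 3 (÷9/2) = (0, 0, 0, 1)
  row 0: subtract -3/2×row3 = (1, 0, 0, 0)
  row 1: subtract 7/8×row3 = (0, 1, 0, 0)
  row 2: subtract 5/8×row3 = (0, 0, 1, 0)

pivot columns: 0, 1, 2, 3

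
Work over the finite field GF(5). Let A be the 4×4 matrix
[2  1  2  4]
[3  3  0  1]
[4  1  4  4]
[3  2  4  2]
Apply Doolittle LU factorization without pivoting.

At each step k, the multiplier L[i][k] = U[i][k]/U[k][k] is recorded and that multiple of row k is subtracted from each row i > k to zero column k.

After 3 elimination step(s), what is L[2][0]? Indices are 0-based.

L[2][0] = 2

Step 1: pivot at (0,0) is 2.
  row1 ← row1 − (4)·row0  ⇒  L[1][0]=4, U row1=(0, 4, 2, 0)
  row2 ← row2 − (2)·row0  ⇒  L[2][0]=2, U row2=(0, 4, 0, 1)
  row3 ← row3 − (4)·row0  ⇒  L[3][0]=4, U row3=(0, 3, 1, 1)
Step 2: pivot at (1,1) is 4.
  row2 ← row2 − (1)·row1  ⇒  L[2][1]=1, U row2=(0, 0, 3, 1)
  row3 ← row3 − (2)·row1  ⇒  L[3][1]=2, U row3=(0, 0, 2, 1)
Step 3: pivot at (2,2) is 3.
  row3 ← row3 − (4)·row2  ⇒  L[3][2]=4, U row3=(0, 0, 0, 2)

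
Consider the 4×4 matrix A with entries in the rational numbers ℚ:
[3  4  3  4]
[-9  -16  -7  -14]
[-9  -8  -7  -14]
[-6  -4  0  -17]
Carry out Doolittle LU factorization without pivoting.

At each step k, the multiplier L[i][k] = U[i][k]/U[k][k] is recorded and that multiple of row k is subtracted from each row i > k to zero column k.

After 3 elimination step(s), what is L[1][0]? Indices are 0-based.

L[1][0] = -3

[col 0] pivot 3
  R1 -= -3*R0 → (0, -4, 2, -2)  (L[1][0] := -3)
  R2 -= -3*R0 → (0, 4, 2, -2)  (L[2][0] := -3)
  R3 -= -2*R0 → (0, 4, 6, -9)  (L[3][0] := -2)
[col 1] pivot -4
  R2 -= -1*R1 → (0, 0, 4, -4)  (L[2][1] := -1)
  R3 -= -1*R1 → (0, 0, 8, -11)  (L[3][1] := -1)
[col 2] pivot 4
  R3 -= 2*R2 → (0, 0, 0, -3)  (L[3][2] := 2)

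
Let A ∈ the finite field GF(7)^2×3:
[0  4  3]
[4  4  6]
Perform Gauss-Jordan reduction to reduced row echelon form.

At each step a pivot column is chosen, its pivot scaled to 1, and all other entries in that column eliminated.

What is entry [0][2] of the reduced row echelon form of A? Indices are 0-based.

[1] R0 <-> R1
[1] R0 /= 4  ⇒  (1, 1, 5)
[2] R1 /= 4  ⇒  (0, 1, 6)
     R0 -= 1·R1  ⇒  (1, 0, 6)

M[0][2] = 6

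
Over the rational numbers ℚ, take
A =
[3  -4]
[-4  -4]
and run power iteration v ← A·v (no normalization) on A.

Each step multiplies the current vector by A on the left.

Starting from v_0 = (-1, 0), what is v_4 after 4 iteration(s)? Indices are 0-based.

v_0 = (-1, 0).
v_1 = A·v_0 = (-3, 4).
v_2 = A·v_1 = (-25, -4).
v_3 = A·v_2 = (-59, 116).
v_4 = A·v_3 = (-641, -228).

v_4 = (-641, -228)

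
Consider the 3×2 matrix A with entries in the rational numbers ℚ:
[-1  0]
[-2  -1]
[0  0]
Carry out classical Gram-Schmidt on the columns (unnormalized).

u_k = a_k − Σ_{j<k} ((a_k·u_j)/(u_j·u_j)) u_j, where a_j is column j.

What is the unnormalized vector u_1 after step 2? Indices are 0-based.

u_1 = (2/5, -1/5, 0)

Step 1: u_0 = a_0 = (-1, -2, 0).
Step 2: u_1 = a_1 − (2/5)·u_0 = (2/5, -1/5, 0).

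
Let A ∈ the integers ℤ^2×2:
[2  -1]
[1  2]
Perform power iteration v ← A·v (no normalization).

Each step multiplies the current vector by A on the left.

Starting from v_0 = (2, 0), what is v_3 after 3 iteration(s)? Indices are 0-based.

v_0 = (2, 0).
v_1 = A·v_0 = (4, 2).
v_2 = A·v_1 = (6, 8).
v_3 = A·v_2 = (4, 22).

v_3 = (4, 22)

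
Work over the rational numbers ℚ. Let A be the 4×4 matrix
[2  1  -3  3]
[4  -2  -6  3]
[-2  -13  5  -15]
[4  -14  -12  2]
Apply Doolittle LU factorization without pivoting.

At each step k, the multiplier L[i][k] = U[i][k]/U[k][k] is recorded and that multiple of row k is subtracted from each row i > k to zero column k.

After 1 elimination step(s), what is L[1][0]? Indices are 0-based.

[col 0] pivot 2
  R1 -= 2*R0 → (0, -4, 0, -3)  (L[1][0] := 2)
  R2 -= -1*R0 → (0, -12, 2, -12)  (L[2][0] := -1)
  R3 -= 2*R0 → (0, -16, -6, -4)  (L[3][0] := 2)

L[1][0] = 2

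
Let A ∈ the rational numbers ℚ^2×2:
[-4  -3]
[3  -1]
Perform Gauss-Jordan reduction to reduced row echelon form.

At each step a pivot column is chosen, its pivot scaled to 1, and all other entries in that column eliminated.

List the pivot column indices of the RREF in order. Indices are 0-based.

step 1: normalize row 0 (÷-4) = (1, 3/4)
  row 1: subtract 3×row0 = (0, -13/4)
step 2: normalize row 1 (÷-13/4) = (0, 1)
  row 0: subtract 3/4×row1 = (1, 0)

pivot columns: 0, 1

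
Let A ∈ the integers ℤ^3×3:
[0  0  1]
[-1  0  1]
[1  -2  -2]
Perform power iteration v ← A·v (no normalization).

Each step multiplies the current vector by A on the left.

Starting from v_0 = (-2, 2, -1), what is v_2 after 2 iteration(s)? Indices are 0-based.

v_2 = (-4, -3, 5)

v_0 = (-2, 2, -1).
v_1 = A·v_0 = (-1, 1, -4).
v_2 = A·v_1 = (-4, -3, 5).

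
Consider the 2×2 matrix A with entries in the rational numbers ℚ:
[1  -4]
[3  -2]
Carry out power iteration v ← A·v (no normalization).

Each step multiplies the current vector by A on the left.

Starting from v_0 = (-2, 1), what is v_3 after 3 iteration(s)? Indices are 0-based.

v_0 = (-2, 1).
v_1 = A·v_0 = (-6, -8).
v_2 = A·v_1 = (26, -2).
v_3 = A·v_2 = (34, 82).

v_3 = (34, 82)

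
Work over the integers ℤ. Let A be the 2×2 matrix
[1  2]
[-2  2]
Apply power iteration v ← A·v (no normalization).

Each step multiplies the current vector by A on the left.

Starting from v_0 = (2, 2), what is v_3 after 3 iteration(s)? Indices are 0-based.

v_0 = (2, 2).
v_1 = A·v_0 = (6, 0).
v_2 = A·v_1 = (6, -12).
v_3 = A·v_2 = (-18, -36).

v_3 = (-18, -36)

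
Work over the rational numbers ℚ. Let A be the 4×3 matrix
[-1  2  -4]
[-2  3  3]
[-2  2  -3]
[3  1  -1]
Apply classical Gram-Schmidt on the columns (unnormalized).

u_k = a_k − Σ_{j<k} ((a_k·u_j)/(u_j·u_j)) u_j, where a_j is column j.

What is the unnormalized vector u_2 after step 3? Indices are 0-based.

u_2 = (-10/3, 106/27, -67/27, -4/27)

Step 1: u_0 = a_0 = (-1, -2, -2, 3).
Step 2: u_1 = a_1 − (-1/2)·u_0 = (3/2, 2, 1, 5/2).
Step 3: u_2 = a_2 − (1/18)·u_0 − (-11/27)·u_1 = (-10/3, 106/27, -67/27, -4/27).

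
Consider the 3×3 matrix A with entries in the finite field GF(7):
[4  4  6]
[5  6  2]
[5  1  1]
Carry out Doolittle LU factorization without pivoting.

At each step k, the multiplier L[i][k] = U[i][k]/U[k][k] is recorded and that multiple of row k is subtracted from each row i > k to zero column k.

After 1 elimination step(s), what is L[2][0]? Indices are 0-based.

Step 1: pivot at (0,0) is 4.
  row1 ← row1 − (3)·row0  ⇒  L[1][0]=3, U row1=(0, 1, 5)
  row2 ← row2 − (3)·row0  ⇒  L[2][0]=3, U row2=(0, 3, 4)

L[2][0] = 3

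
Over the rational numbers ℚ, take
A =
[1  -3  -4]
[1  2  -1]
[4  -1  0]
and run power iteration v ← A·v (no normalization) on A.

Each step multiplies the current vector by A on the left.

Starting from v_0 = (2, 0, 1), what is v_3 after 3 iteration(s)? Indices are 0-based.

v_3 = (23, -44, -140)

v_0 = (2, 0, 1).
v_1 = A·v_0 = (-2, 1, 8).
v_2 = A·v_1 = (-37, -8, -9).
v_3 = A·v_2 = (23, -44, -140).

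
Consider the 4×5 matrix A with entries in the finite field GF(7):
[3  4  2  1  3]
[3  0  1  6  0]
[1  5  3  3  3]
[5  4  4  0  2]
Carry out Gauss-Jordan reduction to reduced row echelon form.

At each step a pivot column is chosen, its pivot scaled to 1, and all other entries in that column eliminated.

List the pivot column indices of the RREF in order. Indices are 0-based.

pivot columns: 0, 1, 2, 3

pivot(0,0)=3: scale R0 → (1, 6, 3, 5, 1)
  clear (1,0): R1 −= (3)R0 → (0, 3, 6, 5, 4)
  clear (2,0): R2 −= (1)R0 → (0, 6, 0, 5, 2)
  clear (3,0): R3 −= (5)R0 → (0, 2, 3, 3, 4)
pivot(1,1)=3: scale R1 → (0, 1, 2, 4, 6)
  clear (0,1): R0 −= (6)R1 → (1, 0, 5, 2, 0)
  clear (2,1): R2 −= (6)R1 → (0, 0, 2, 2, 1)
  clear (3,1): R3 −= (2)R1 → (0, 0, 6, 2, 6)
pivot(2,2)=2: scale R2 → (0, 0, 1, 1, 4)
  clear (0,2): R0 −= (5)R2 → (1, 0, 0, 4, 1)
  clear (1,2): R1 −= (2)R2 → (0, 1, 0, 2, 5)
  clear (3,2): R3 −= (6)R2 → (0, 0, 0, 3, 3)
pivot(3,3)=3: scale R3 → (0, 0, 0, 1, 1)
  clear (0,3): R0 −= (4)R3 → (1, 0, 0, 0, 4)
  clear (1,3): R1 −= (2)R3 → (0, 1, 0, 0, 3)
  clear (2,3): R2 −= (1)R3 → (0, 0, 1, 0, 3)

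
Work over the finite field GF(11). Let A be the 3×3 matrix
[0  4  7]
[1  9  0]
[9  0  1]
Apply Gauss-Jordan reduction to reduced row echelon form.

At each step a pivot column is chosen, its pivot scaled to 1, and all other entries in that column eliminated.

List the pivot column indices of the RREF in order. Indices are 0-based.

pivot columns: 0, 1, 2

[1] R0 <-> R1
[1] R0 /= 1  ⇒  (1, 9, 0)
     R2 -= 9·R0  ⇒  (0, 7, 1)
[2] R1 /= 4  ⇒  (0, 1, 10)
     R0 -= 9·R1  ⇒  (1, 0, 9)
     R2 -= 7·R1  ⇒  (0, 0, 8)
[3] R2 /= 8  ⇒  (0, 0, 1)
     R0 -= 9·R2  ⇒  (1, 0, 0)
     R1 -= 10·R2  ⇒  (0, 1, 0)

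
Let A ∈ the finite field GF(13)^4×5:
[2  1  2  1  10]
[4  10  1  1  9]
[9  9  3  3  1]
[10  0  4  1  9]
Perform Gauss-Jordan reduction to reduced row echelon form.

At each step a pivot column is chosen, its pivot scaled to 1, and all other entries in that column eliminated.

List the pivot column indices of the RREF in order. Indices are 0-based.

pivot(0,0)=2: scale R0 → (1, 7, 1, 7, 5)
  clear (1,0): R1 −= (4)R0 → (0, 8, 10, 12, 2)
  clear (2,0): R2 −= (9)R0 → (0, 11, 7, 5, 8)
  clear (3,0): R3 −= (10)R0 → (0, 8, 7, 9, 11)
pivot(1,1)=8: scale R1 → (0, 1, 11, 8, 10)
  clear (0,1): R0 −= (7)R1 → (1, 0, 2, 3, 0)
  clear (2,1): R2 −= (11)R1 → (0, 0, 3, 8, 2)
  clear (3,1): R3 −= (8)R1 → (0, 0, 10, 10, 9)
pivot(2,2)=3: scale R2 → (0, 0, 1, 7, 5)
  clear (0,2): R0 −= (2)R2 → (1, 0, 0, 2, 3)
  clear (1,2): R1 −= (11)R2 → (0, 1, 0, 9, 7)
  clear (3,2): R3 −= (10)R2 → (0, 0, 0, 5, 11)
pivot(3,3)=5: scale R3 → (0, 0, 0, 1, 10)
  clear (0,3): R0 −= (2)R3 → (1, 0, 0, 0, 9)
  clear (1,3): R1 −= (9)R3 → (0, 1, 0, 0, 8)
  clear (2,3): R2 −= (7)R3 → (0, 0, 1, 0, 0)

pivot columns: 0, 1, 2, 3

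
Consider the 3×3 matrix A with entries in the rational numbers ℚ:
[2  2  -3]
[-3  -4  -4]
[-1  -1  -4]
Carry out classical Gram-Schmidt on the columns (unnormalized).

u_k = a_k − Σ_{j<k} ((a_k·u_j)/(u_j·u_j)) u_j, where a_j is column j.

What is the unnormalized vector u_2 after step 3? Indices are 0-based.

u_2 = (-11/5, 0, -22/5)

Step 1: u_0 = a_0 = (2, -3, -1).
Step 2: u_1 = a_1 − (17/14)·u_0 = (-3/7, -5/14, 3/14).
Step 3: u_2 = a_2 − (5/7)·u_0 − (26/5)·u_1 = (-11/5, 0, -22/5).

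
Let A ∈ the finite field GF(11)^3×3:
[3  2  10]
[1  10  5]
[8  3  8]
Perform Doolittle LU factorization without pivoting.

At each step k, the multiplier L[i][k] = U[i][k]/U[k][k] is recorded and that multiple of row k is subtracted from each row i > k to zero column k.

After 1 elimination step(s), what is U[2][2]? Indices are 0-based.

U[2][2] = 7

[col 0] pivot 3
  R1 -= 4*R0 → (0, 2, 9)  (L[1][0] := 4)
  R2 -= 10*R0 → (0, 5, 7)  (L[2][0] := 10)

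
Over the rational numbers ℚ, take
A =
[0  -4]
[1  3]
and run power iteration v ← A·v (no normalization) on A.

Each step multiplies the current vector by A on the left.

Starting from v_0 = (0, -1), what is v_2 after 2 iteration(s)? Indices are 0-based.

v_2 = (12, -5)

v_0 = (0, -1).
v_1 = A·v_0 = (4, -3).
v_2 = A·v_1 = (12, -5).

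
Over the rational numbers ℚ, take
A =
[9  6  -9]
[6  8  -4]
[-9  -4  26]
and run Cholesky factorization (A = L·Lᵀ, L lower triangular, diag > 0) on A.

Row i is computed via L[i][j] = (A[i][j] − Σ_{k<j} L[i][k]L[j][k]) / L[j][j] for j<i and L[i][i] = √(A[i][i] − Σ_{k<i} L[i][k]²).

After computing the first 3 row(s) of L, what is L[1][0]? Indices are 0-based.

Step 1: L[0][0] = √(9) = 3.
  L[1][0] = (6) / L[0][0] = 2.
Step 2: L[1][1] = √(4) = 2.
  L[2][0] = (-9) / L[0][0] = -3.
  L[2][1] = (2) / L[1][1] = 1.
Step 3: L[2][2] = √(16) = 4.

L[1][0] = 2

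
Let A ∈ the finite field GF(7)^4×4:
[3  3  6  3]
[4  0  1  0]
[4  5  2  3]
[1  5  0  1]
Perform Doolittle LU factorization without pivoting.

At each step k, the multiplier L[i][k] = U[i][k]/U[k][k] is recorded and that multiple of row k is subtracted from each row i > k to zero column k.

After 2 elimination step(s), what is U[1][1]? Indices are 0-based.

U[1][1] = 3

Step 1: pivot at (0,0) is 3.
  row1 ← row1 − (6)·row0  ⇒  L[1][0]=6, U row1=(0, 3, 0, 3)
  row2 ← row2 − (6)·row0  ⇒  L[2][0]=6, U row2=(0, 1, 1, 6)
  row3 ← row3 − (5)·row0  ⇒  L[3][0]=5, U row3=(0, 4, 5, 0)
Step 2: pivot at (1,1) is 3.
  row2 ← row2 − (5)·row1  ⇒  L[2][1]=5, U row2=(0, 0, 1, 5)
  row3 ← row3 − (6)·row1  ⇒  L[3][1]=6, U row3=(0, 0, 5, 3)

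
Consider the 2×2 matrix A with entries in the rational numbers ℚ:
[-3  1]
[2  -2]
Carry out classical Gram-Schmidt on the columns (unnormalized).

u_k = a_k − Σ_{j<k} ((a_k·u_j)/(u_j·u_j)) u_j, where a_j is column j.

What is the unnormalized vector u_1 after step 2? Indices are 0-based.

u_1 = (-8/13, -12/13)

Step 1: u_0 = a_0 = (-3, 2).
Step 2: u_1 = a_1 − (-7/13)·u_0 = (-8/13, -12/13).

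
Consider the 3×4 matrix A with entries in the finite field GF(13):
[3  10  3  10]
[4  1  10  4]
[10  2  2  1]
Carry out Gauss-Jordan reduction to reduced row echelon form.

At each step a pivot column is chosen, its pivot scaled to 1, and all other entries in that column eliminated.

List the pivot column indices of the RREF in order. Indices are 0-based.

pivot columns: 0, 1, 2

pivot(0,0)=3: scale R0 → (1, 12, 1, 12)
  clear (1,0): R1 −= (4)R0 → (0, 5, 6, 8)
  clear (2,0): R2 −= (10)R0 → (0, 12, 5, 11)
pivot(1,1)=5: scale R1 → (0, 1, 9, 12)
  clear (0,1): R0 −= (12)R1 → (1, 0, 10, 11)
  clear (2,1): R2 −= (12)R1 → (0, 0, 1, 10)
pivot(2,2)=1: scale R2 → (0, 0, 1, 10)
  clear (0,2): R0 −= (10)R2 → (1, 0, 0, 2)
  clear (1,2): R1 −= (9)R2 → (0, 1, 0, 0)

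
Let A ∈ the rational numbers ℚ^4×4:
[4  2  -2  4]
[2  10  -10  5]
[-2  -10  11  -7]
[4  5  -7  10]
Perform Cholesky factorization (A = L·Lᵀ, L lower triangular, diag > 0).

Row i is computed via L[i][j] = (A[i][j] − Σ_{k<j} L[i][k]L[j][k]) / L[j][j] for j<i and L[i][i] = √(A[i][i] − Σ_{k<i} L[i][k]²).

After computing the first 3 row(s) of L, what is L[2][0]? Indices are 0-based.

Step 1: L[0][0] = √(4) = 2.
  L[1][0] = (2) / L[0][0] = 1.
Step 2: L[1][1] = √(9) = 3.
  L[2][0] = (-2) / L[0][0] = -1.
  L[2][1] = (-9) / L[1][1] = -3.
Step 3: L[2][2] = √(1) = 1.

L[2][0] = -1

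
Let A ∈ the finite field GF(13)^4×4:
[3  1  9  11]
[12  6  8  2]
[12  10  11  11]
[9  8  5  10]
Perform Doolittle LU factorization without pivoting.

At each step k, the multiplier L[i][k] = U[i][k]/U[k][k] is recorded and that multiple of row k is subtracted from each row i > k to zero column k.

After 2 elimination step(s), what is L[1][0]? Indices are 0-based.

Step 1: pivot at (0,0) is 3.
  row1 ← row1 − (4)·row0  ⇒  L[1][0]=4, U row1=(0, 2, 11, 10)
  row2 ← row2 − (4)·row0  ⇒  L[2][0]=4, U row2=(0, 6, 1, 6)
  row3 ← row3 − (3)·row0  ⇒  L[3][0]=3, U row3=(0, 5, 4, 3)
Step 2: pivot at (1,1) is 2.
  row2 ← row2 − (3)·row1  ⇒  L[2][1]=3, U row2=(0, 0, 7, 2)
  row3 ← row3 − (9)·row1  ⇒  L[3][1]=9, U row3=(0, 0, 9, 4)

L[1][0] = 4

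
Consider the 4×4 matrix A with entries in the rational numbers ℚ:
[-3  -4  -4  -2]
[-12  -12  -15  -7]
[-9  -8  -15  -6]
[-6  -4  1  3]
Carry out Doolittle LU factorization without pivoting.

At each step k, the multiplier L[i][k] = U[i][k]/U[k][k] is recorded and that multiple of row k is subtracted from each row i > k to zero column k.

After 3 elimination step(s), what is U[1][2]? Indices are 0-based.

k=0: U[0][0]=-3
  eliminate (1,0): mult=4, new row 1: (0, 4, 1, 1); set L[1][0]=4
  eliminate (2,0): mult=3, new row 2: (0, 4, -3, 0); set L[2][0]=3
  eliminate (3,0): mult=2, new row 3: (0, 4, 9, 7); set L[3][0]=2
k=1: U[1][1]=4
  eliminate (2,1): mult=1, new row 2: (0, 0, -4, -1); set L[2][1]=1
  eliminate (3,1): mult=1, new row 3: (0, 0, 8, 6); set L[3][1]=1
k=2: U[2][2]=-4
  eliminate (3,2): mult=-2, new row 3: (0, 0, 0, 4); set L[3][2]=-2

U[1][2] = 1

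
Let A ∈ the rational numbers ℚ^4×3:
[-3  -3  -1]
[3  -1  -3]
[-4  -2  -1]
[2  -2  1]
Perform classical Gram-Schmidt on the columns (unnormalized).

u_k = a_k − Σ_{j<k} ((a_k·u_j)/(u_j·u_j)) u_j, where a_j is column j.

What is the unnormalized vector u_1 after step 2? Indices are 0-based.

u_1 = (-42/19, -34/19, -18/19, -48/19)

Step 1: u_0 = a_0 = (-3, 3, -4, 2).
Step 2: u_1 = a_1 − (5/19)·u_0 = (-42/19, -34/19, -18/19, -48/19).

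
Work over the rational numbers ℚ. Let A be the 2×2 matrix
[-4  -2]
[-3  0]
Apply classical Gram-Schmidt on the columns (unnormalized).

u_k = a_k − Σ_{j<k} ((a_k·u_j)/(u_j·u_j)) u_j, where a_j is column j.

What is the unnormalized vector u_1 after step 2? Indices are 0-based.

u_1 = (-18/25, 24/25)

Step 1: u_0 = a_0 = (-4, -3).
Step 2: u_1 = a_1 − (8/25)·u_0 = (-18/25, 24/25).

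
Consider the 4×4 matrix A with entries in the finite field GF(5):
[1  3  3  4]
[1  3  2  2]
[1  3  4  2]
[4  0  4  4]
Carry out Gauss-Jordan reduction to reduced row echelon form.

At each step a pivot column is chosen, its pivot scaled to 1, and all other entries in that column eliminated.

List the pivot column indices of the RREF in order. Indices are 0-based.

pivot columns: 0, 1, 2, 3

pivot(0,0)=1: scale R0 → (1, 3, 3, 4)
  clear (1,0): R1 −= (1)R0 → (0, 0, 4, 3)
  clear (2,0): R2 −= (1)R0 → (0, 0, 1, 3)
  clear (3,0): R3 −= (4)R0 → (0, 3, 2, 3)
pivot(1,1): swap R1↔R3
pivot(1,1)=3: scale R1 → (0, 1, 4, 1)
  clear (0,1): R0 −= (3)R1 → (1, 0, 1, 1)
pivot(2,2)=1: scale R2 → (0, 0, 1, 3)
  clear (0,2): R0 −= (1)R2 → (1, 0, 0, 3)
  clear (1,2): R1 −= (4)R2 → (0, 1, 0, 4)
  clear (3,2): R3 −= (4)R2 → (0, 0, 0, 1)
pivot(3,3)=1: scale R3 → (0, 0, 0, 1)
  clear (0,3): R0 −= (3)R3 → (1, 0, 0, 0)
  clear (1,3): R1 −= (4)R3 → (0, 1, 0, 0)
  clear (2,3): R2 −= (3)R3 → (0, 0, 1, 0)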